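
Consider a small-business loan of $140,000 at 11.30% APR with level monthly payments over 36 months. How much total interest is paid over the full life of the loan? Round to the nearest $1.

$25,720

At 11.30% the monthly rate is 0.0094167, so the payment is 140,000 × 0.0094167 / (1 − 1.0094167^−36) = $4,603.34.
Total paid = 36 × $4,603.34 = $165,720.24; interest = $165,720.24 − $140,000 = $25,720.24.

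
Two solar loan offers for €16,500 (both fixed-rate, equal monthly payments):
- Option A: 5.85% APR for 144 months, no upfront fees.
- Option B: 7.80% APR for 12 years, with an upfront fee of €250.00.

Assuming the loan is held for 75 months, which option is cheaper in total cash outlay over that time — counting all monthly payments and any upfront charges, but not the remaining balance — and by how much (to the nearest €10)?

Option A: monthly rate = 5.85%/12 = 0.0048750; payment = 16,500 × 0.0048750 / (1 − (1+0.0048750)^−144) = €159.74.
Option B: monthly rate = 7.8%/12 = 0.0065000; payment = 16,500 × 0.0065000 / (1 − (1+0.0065000)^−144) = €176.80.
Over 75 months: Option A costs 75 × €159.74 = €11,980.50; Option B costs 75 × €176.80 + €250.00 = €13,510.00.
Option A is cheaper by €13,510.00 − €11,980.50 = €1,529.50.

Option A by €1,530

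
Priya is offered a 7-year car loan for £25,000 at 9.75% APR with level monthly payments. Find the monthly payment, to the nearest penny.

£411.81

At 9.75% the monthly rate is 0.0081250, so the payment is 25,000 × 0.0081250 / (1 − 1.0081250^−84) = £411.81.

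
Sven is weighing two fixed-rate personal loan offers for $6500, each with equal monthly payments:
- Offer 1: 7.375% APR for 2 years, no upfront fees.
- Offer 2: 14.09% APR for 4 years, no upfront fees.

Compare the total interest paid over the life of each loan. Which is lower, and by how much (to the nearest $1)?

Offer 1: at 7.375% the monthly rate is 0.0061458, so the payment is 6,500 × 0.0061458 / (1 − 1.0061458^−24) = $292.13.
Total interest on Offer 1 = 24 × $292.13 − $6,500 = $511.12.
Offer 2: at 14.09% the monthly rate is 0.0117417, so the payment is 6,500 × 0.0117417 / (1 − 1.0117417^−48) = $177.92.
Total interest on Offer 2 = 48 × $177.92 − $6,500 = $2,040.16.
Offer 1 is lower by $1,529.04.

Offer 1 by $1,529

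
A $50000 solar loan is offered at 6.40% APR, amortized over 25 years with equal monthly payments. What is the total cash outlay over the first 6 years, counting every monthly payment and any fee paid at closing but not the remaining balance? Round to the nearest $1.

Monthly rate = 6.4%/12 = 0.0053333; payment = 50,000 × 0.0053333 / (1 − (1+0.0053333)^−300) = $334.49.
Total outlay = 72 × $334.49 = $24,083.28.

$24,083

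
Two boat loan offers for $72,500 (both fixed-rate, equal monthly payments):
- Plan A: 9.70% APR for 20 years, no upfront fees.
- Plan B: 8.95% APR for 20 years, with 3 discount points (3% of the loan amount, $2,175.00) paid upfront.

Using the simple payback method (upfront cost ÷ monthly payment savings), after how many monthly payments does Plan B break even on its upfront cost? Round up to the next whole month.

62 months

Plan A: at 9.70% the monthly rate is 0.0080833, so the payment is 72,500 × 0.0080833 / (1 − 1.0080833^−240) = $685.29.
Plan B: at 8.95% the monthly rate is 0.0074583, so the payment is 72,500 × 0.0074583 / (1 − 1.0074583^−240) = $649.97.
Monthly savings = $685.29 − $649.97 = $35.32.
Break-even = $2,175.00 / $35.32 = 61.58 → 62 months.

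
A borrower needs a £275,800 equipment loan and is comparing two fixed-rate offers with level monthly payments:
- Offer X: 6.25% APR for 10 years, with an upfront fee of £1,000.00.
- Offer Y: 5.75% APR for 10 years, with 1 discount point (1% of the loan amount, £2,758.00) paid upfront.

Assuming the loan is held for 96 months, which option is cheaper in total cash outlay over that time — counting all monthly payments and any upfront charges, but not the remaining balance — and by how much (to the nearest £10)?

Offer Y by £4,890

Offer X: monthly rate = 6.25%/12 = 0.0052083; payment = 275,800 × 0.0052083 / (1 − (1+0.0052083)^−120) = £3,096.69.
Offer Y: at 5.75% the monthly rate is 0.0047917, so the payment is 275,800 × 0.0047917 / (1 − 1.0047917^−120) = £3,027.44.
Over 96 months: Offer X costs 96 × £3,096.69 + £1,000.00 = £298,282.24; Offer Y costs 96 × £3,027.44 + £2,758.00 = £293,392.24.
Offer Y is cheaper by £298,282.24 − £293,392.24 = £4,890.00.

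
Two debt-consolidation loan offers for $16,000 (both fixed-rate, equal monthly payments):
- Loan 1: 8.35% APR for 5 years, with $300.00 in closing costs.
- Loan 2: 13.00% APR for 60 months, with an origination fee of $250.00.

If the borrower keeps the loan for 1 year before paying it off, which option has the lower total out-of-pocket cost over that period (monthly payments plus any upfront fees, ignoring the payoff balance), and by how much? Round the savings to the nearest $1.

Loan 1: at 8.35% the monthly rate is 0.0069583, so the payment is 16,000 × 0.0069583 / (1 − 1.0069583^−60) = $327.11.
Loan 2: at 13.00% the monthly rate is 0.0108333, so the payment is 16,000 × 0.0108333 / (1 − 1.0108333^−60) = $364.05.
Over 12 months: Loan 1 costs 12 × $327.11 + $300.00 = $4,225.32; Loan 2 costs 12 × $364.05 + $250.00 = $4,618.60.
Loan 1 is cheaper by $4,618.60 − $4,225.32 = $393.28.

Loan 1 by $393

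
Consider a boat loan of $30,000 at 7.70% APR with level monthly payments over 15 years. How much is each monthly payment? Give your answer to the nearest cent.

Monthly rate = 7.7%/12 = 0.0064167; payment = 30,000 × 0.0064167 / (1 − (1+0.0064167)^−180) = $281.52.

$281.52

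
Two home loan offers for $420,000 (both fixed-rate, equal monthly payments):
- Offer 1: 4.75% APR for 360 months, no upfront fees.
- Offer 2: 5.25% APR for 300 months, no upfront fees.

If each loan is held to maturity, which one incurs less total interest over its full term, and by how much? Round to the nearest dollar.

Offer 1: at 4.75% the monthly rate is 0.0039583, so the payment is 420,000 × 0.0039583 / (1 − 1.0039583^−360) = $2,190.92.
Total interest on Offer 1 = 360 × $2,190.92 − $420,000 = $368,731.20.
Offer 2: at 5.25% the monthly rate is 0.0043750, so the payment is 420,000 × 0.0043750 / (1 − 1.0043750^−300) = $2,516.84.
Total interest on Offer 2 = 300 × $2,516.84 − $420,000 = $335,052.00.
Offer 2 is lower by $33,679.20.

Offer 2 by $33,679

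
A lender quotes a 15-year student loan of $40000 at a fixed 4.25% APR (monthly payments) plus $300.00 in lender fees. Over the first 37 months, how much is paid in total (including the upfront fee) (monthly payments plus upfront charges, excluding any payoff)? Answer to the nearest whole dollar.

$11,434

Monthly rate = 4.25%/12 = 0.0035417; payment = 40,000 × 0.0035417 / (1 − (1+0.0035417)^−180) = $300.91.
Total outlay = 37 × $300.91 + $300.00 = $11,433.67.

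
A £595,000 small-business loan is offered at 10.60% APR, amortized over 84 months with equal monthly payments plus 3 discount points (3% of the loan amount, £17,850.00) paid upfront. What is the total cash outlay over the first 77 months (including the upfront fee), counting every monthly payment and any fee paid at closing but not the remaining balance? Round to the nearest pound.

£792,712

Monthly rate = 10.6%/12 = 0.0088333; payment = 595,000 × 0.0088333 / (1 − (1+0.0088333)^−84) = £10,063.14.
Total outlay = 77 × £10,063.14 + £17,850.00 = £792,711.78.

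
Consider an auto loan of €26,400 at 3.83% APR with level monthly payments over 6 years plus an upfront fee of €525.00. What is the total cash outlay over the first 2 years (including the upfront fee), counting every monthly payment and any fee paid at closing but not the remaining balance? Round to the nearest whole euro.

At 3.83% the monthly rate is 0.0031917, so the payment is 26,400 × 0.0031917 / (1 − 1.0031917^−72) = €410.99.
Total outlay = 24 × €410.99 + €525.00 = €10,388.76.

€10,389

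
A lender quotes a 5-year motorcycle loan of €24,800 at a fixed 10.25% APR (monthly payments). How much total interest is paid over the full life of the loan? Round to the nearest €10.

€7,000

Monthly rate = 10.25%/12 = 0.0085417; payment = 24,800 × 0.0085417 / (1 − (1+0.0085417)^−60) = €529.98.
Total paid = 60 × €529.98 = €31,798.80; interest = €31,798.80 − €24,800 = €6,998.80.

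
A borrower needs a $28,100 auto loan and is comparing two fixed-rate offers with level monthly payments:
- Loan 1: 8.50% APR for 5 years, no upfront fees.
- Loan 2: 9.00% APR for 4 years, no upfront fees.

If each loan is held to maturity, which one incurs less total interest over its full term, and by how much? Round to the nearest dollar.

Loan 1: monthly rate = 8.5%/12 = 0.0070833; payment = 28,100 × 0.0070833 / (1 − (1+0.0070833)^−60) = $576.51.
Total interest on Loan 1 = 60 × $576.51 − $28,100 = $6,490.60.
Loan 2: monthly rate = 9%/12 = 0.0075000; payment = 28,100 × 0.0075000 / (1 − (1+0.0075000)^−48) = $699.27.
Total interest on Loan 2 = 48 × $699.27 − $28,100 = $5,464.96.
Loan 2 is lower by $1,025.64.

Loan 2 by $1,026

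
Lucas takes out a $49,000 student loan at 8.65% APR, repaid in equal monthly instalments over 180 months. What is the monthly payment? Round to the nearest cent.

Monthly rate = 8.65%/12 = 0.0072083; payment = 49,000 × 0.0072083 / (1 − (1+0.0072083)^−180) = $486.84.

$486.84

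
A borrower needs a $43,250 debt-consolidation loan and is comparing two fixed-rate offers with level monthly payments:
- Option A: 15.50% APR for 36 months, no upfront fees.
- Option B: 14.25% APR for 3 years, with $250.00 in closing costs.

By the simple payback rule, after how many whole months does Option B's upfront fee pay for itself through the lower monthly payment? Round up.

Option A: at 15.50% the monthly rate is 0.0129167, so the payment is 43,250 × 0.0129167 / (1 − 1.0129167^−36) = $1,509.89.
Option B: at 14.25% the monthly rate is 0.0118750, so the payment is 43,250 × 0.0118750 / (1 − 1.0118750^−36) = $1,483.44.
Monthly savings = $1,509.89 − $1,483.44 = $26.45.
Break-even = $250.00 / $26.45 = 9.45 → 10 months.

10 months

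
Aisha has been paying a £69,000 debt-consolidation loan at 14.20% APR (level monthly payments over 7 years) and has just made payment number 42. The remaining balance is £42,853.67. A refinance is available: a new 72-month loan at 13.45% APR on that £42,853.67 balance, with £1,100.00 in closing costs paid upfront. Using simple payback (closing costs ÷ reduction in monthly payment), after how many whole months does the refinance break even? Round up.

Current payment = 69,000 × 14.2%/12 / (1 − (1+0.0118333)^−84) = £1,300.70.
Refinanced payment = 42,853.67 × 0.0112083 / (1 − (1+0.0112083)^−72) = £870.46.
Monthly savings = £1,300.70 − £870.46 = £430.24.
Break-even = £1,100.00 / £430.24 = 2.56 → 3 months.

3 months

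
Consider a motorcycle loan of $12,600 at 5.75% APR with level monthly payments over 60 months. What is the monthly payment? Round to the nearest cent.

$242.13

Monthly rate = 5.75%/12 = 0.0047917; payment = 12,600 × 0.0047917 / (1 − (1+0.0047917)^−60) = $242.13.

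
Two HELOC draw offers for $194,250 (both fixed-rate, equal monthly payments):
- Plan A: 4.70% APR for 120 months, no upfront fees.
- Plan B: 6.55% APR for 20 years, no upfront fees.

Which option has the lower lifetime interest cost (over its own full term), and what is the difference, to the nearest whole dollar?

Plan A by $105,125

Plan A: monthly rate = 4.7%/12 = 0.0039167; payment = 194,250 × 0.0039167 / (1 − (1+0.0039167)^−120) = $2,031.96.
Total interest on Plan A = 120 × $2,031.96 − $194,250 = $49,585.20.
Plan B: at 6.55% the monthly rate is 0.0054583, so the payment is 194,250 × 0.0054583 / (1 − 1.0054583^−240) = $1,454.00.
Total interest on Plan B = 240 × $1,454.00 − $194,250 = $154,710.00.
Plan A is lower by $105,124.80.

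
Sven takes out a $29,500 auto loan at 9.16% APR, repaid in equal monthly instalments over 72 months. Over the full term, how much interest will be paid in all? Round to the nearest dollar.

At 9.16% the monthly rate is 0.0076333, so the payment is 29,500 × 0.0076333 / (1 − 1.0076333^−72) = $534.10.
Total paid = 72 × $534.10 = $38,455.20; interest = $38,455.20 − $29,500 = $8,955.20.

$8,955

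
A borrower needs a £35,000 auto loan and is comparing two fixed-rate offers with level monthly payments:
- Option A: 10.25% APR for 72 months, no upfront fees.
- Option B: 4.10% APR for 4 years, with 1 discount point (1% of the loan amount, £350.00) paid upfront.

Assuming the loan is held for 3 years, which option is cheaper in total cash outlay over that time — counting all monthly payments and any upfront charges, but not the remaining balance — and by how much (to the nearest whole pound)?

Option A by £5,354

Option A: monthly rate = 10.25%/12 = 0.0085417; payment = 35,000 × 0.0085417 / (1 − (1+0.0085417)^−72) = £652.83.
Option B: monthly rate = 4.1%/12 = 0.0034167; payment = 35,000 × 0.0034167 / (1 − (1+0.0034167)^−48) = £791.83.
Over 36 months: Option A costs 36 × £652.83 = £23,501.88; Option B costs 36 × £791.83 + £350.00 = £28,855.88.
Option A is cheaper by £28,855.88 − £23,501.88 = £5,354.00.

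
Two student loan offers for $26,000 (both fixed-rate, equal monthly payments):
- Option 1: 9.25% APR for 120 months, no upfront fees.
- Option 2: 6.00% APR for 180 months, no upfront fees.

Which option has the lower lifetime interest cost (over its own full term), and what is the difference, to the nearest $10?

Option 1: monthly rate = 9.25%/12 = 0.0077083; payment = 26,000 × 0.0077083 / (1 − (1+0.0077083)^−120) = $332.89.
Total interest on Option 1 = 120 × $332.89 − $26,000 = $13,946.80.
Option 2: at 6.00% the monthly rate is 0.0050000, so the payment is 26,000 × 0.0050000 / (1 − 1.0050000^−180) = $219.40.
Total interest on Option 2 = 180 × $219.40 − $26,000 = $13,492.00.
Option 2 is lower by $454.80.

Option 2 by $450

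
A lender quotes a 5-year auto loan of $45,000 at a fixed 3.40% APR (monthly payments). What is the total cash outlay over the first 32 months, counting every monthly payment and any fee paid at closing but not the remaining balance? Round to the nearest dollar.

At 3.40% the monthly rate is 0.0028333, so the payment is 45,000 × 0.0028333 / (1 − 1.0028333^−60) = $816.61.
Total outlay = 32 × $816.61 = $26,131.52.

$26,132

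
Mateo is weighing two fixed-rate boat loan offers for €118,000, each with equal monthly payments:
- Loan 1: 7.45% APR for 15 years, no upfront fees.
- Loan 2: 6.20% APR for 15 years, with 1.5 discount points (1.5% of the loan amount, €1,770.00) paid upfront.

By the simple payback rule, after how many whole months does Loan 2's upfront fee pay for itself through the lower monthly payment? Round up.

Loan 1: monthly rate = 7.45%/12 = 0.0062083; payment = 118,000 × 0.0062083 / (1 − (1+0.0062083)^−180) = €1,090.52.
Loan 2: monthly rate = 6.2%/12 = 0.0051667; payment = 118,000 × 0.0051667 / (1 − (1+0.0051667)^−180) = €1,008.55.
Monthly savings = €1,090.52 − €1,008.55 = €81.97.
Break-even = €1,770.00 / €81.97 = 21.59 → 22 months.

22 months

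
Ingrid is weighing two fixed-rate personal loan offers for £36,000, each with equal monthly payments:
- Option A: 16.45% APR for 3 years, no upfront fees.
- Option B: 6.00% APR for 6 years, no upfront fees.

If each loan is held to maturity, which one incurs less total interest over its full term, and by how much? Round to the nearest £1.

Option B by £2,895

Option A: at 16.45% the monthly rate is 0.0137083, so the payment is 36,000 × 0.0137083 / (1 − 1.0137083^−36) = £1,273.67.
Total interest on Option A = 36 × £1,273.67 − £36,000 = £9,852.12.
Option B: monthly rate = 6%/12 = 0.0050000; payment = 36,000 × 0.0050000 / (1 − (1+0.0050000)^−72) = £596.62.
Total interest on Option B = 72 × £596.62 − £36,000 = £6,956.64.
Option B is lower by £2,895.48.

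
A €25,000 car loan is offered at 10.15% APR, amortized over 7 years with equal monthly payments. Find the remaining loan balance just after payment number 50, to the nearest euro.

€12,276

With monthly rate i = 10.15%/12 = 0.0084583, the balance after k of n payments is P · [(1+i)^n − (1+i)^k] / [(1+i)^n − 1].
(1+0.0084583)^84 = 2.02893701 and (1+0.0084583)^50 = 1.52369469, so the balance is 25,000 × (2.02893701 − 1.52369469) / (2.02893701 − 1) = €12,275.83.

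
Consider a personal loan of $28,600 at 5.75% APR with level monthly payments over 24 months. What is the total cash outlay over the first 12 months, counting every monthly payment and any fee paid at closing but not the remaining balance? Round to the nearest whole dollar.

Monthly rate = 5.75%/12 = 0.0047917; payment = 28,600 × 0.0047917 / (1 − (1+0.0047917)^−24) = $1,264.35.
Total outlay = 12 × $1,264.35 = $15,172.20.

$15,172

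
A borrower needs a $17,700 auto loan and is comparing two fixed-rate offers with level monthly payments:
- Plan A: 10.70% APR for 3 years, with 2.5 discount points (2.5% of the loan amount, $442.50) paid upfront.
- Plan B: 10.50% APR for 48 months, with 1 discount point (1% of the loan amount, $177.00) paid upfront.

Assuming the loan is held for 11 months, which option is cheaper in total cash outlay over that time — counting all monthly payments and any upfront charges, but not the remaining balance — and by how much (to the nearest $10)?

Plan A: at 10.70% the monthly rate is 0.0089167, so the payment is 17,700 × 0.0089167 / (1 − 1.0089167^−36) = $576.96.
Plan B: monthly rate = 10.5%/12 = 0.0087500; payment = 17,700 × 0.0087500 / (1 − (1+0.0087500)^−48) = $453.18.
Over 11 months: Plan A costs 11 × $576.96 + $442.50 = $6,789.06; Plan B costs 11 × $453.18 + $177.00 = $5,161.98.
Plan B is cheaper by $6,789.06 − $5,161.98 = $1,627.08.

Plan B by $1,630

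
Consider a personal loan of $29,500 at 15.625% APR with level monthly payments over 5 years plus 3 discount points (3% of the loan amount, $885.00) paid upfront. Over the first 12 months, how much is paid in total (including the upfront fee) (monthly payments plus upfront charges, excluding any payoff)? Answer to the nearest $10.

$9,420

Monthly rate = 15.625%/12 = 0.0130208; payment = 29,500 × 0.0130208 / (1 − (1+0.0130208)^−60) = $711.52.
Total outlay = 12 × $711.52 + $885.00 = $9,423.24.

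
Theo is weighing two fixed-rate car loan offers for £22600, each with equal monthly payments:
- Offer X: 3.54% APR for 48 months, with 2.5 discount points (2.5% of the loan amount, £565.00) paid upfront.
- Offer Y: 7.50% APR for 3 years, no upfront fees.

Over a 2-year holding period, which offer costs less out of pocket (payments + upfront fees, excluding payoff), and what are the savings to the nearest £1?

Offer X: at 3.54% the monthly rate is 0.0029500, so the payment is 22,600 × 0.0029500 / (1 − 1.0029500^−48) = £505.65.
Offer Y: at 7.50% the monthly rate is 0.0062500, so the payment is 22,600 × 0.0062500 / (1 − 1.0062500^−36) = £703.00.
Over 24 months: Offer X costs 24 × £505.65 + £565.00 = £12,700.60; Offer Y costs 24 × £703.00 = £16,872.00.
Offer X is cheaper by £16,872.00 − £12,700.60 = £4,171.40.

Offer X by £4,171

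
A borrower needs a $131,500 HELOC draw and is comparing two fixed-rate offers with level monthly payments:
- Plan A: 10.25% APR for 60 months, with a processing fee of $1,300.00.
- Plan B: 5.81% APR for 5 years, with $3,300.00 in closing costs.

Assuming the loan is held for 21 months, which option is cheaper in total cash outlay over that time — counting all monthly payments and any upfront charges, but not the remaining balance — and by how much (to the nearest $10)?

Plan B by $3,870

Plan A: at 10.25% the monthly rate is 0.0085417, so the payment is 131,500 × 0.0085417 / (1 − 1.0085417^−60) = $2,810.19.
Plan B: monthly rate = 5.81%/12 = 0.0048417; payment = 131,500 × 0.0048417 / (1 − (1+0.0048417)^−60) = $2,530.66.
Over 21 months: Plan A costs 21 × $2,810.19 + $1,300.00 = $60,313.99; Plan B costs 21 × $2,530.66 + $3,300.00 = $56,443.86.
Plan B is cheaper by $60,313.99 − $56,443.86 = $3,870.13.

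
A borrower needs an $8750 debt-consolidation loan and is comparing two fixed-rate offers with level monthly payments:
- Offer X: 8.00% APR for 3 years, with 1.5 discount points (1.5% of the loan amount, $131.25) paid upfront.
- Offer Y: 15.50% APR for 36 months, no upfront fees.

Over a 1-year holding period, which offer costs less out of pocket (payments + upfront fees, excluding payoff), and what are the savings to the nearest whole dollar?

Offer X: at 8.00% the monthly rate is 0.0066667, so the payment is 8,750 × 0.0066667 / (1 − 1.0066667^−36) = $274.19.
Offer Y: monthly rate = 15.5%/12 = 0.0129167; payment = 8,750 × 0.0129167 / (1 − (1+0.0129167)^−36) = $305.47.
Over 12 months: Offer X costs 12 × $274.19 + $131.25 = $3,421.53; Offer Y costs 12 × $305.47 = $3,665.64.
Offer X is cheaper by $3,665.64 − $3,421.53 = $244.11.

Offer X by $244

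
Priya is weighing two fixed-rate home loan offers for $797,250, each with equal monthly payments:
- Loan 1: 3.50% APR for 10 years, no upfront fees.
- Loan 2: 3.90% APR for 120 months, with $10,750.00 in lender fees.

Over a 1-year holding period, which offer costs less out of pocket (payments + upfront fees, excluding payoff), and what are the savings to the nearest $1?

Loan 1 by $12,553

Loan 1: monthly rate = 3.5%/12 = 0.0029167; payment = 797,250 × 0.0029167 / (1 − (1+0.0029167)^−120) = $7,883.68.
Loan 2: monthly rate = 3.9%/12 = 0.0032500; payment = 797,250 × 0.0032500 / (1 − (1+0.0032500)^−120) = $8,033.93.
Over 12 months: Loan 1 costs 12 × $7,883.68 = $94,604.16; Loan 2 costs 12 × $8,033.93 + $10,750.00 = $107,157.16.
Loan 1 is cheaper by $107,157.16 − $94,604.16 = $12,553.00.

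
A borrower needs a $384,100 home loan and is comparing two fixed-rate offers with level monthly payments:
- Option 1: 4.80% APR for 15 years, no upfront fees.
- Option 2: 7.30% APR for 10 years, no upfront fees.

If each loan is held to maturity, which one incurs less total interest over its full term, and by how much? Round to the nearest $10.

Option 1 by $2,760

Option 1: monthly rate = 4.8%/12 = 0.0040000; payment = 384,100 × 0.0040000 / (1 − (1+0.0040000)^−180) = $2,997.57.
Total interest on Option 1 = 180 × $2,997.57 − $384,100 = $155,462.60.
Option 2: at 7.30% the monthly rate is 0.0060833, so the payment is 384,100 × 0.0060833 / (1 − 1.0060833^−120) = $4,519.34.
Total interest on Option 2 = 120 × $4,519.34 − $384,100 = $158,220.80.
Option 1 is lower by $2,758.20.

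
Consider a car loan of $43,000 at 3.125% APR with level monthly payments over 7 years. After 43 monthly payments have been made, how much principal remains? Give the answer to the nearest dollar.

With monthly rate i = 3.125%/12 = 0.0026042, the balance after k of n payments is P · [(1+i)^n − (1+i)^k] / [(1+i)^n − 1].
(1+0.0026042)^84 = 1.24416629 and (1+0.0026042)^43 = 1.11832677, so the balance is 43,000 × (1.24416629 − 1.11832677) / (1.24416629 − 1) = $22,161.53.

$22,162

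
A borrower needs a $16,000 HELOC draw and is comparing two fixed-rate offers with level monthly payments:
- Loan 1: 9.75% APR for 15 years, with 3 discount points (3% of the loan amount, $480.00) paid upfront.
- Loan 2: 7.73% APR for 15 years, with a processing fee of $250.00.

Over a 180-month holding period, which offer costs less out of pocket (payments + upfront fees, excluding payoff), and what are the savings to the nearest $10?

Loan 2 by $3,660

Loan 1: at 9.75% the monthly rate is 0.0081250, so the payment is 16,000 × 0.0081250 / (1 − 1.0081250^−180) = $169.50.
Loan 2: at 7.73% the monthly rate is 0.0064417, so the payment is 16,000 × 0.0064417 / (1 − 1.0064417^−180) = $150.42.
Over 180 months: Loan 1 costs 180 × $169.50 + $480.00 = $30,990.00; Loan 2 costs 180 × $150.42 + $250.00 = $27,325.60.
Loan 2 is cheaper by $30,990.00 − $27,325.60 = $3,664.40.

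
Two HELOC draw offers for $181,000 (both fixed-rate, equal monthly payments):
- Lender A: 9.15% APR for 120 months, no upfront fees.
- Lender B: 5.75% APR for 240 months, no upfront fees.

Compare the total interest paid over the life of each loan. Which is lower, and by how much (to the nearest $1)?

Lender A: monthly rate = 9.15%/12 = 0.0076250; payment = 181,000 × 0.0076250 / (1 − (1+0.0076250)^−120) = $2,307.55.
Total interest on Lender A = 120 × $2,307.55 − $181,000 = $95,906.00.
Lender B: at 5.75% the monthly rate is 0.0047917, so the payment is 181,000 × 0.0047917 / (1 − 1.0047917^−240) = $1,270.77.
Total interest on Lender B = 240 × $1,270.77 − $181,000 = $123,984.80.
Lender A is lower by $28,078.80.

Lender A by $28,079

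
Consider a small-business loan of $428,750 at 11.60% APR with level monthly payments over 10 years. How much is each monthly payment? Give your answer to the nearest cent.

At 11.60% the monthly rate is 0.0096667, so the payment is 428,750 × 0.0096667 / (1 − 1.0096667^−120) = $6,052.58.

$6,052.58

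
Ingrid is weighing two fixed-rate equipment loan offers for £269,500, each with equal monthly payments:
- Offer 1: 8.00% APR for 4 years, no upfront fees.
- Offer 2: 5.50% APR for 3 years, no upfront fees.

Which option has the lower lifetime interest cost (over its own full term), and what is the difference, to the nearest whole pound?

Offer 2 by £22,845

Offer 1: monthly rate = 8%/12 = 0.0066667; payment = 269,500 × 0.0066667 / (1 − (1+0.0066667)^−48) = £6,579.28.
Total interest on Offer 1 = 48 × £6,579.28 − £269,500 = £46,305.44.
Offer 2: at 5.50% the monthly rate is 0.0045833, so the payment is 269,500 × 0.0045833 / (1 − 1.0045833^−36) = £8,137.80.
Total interest on Offer 2 = 36 × £8,137.80 − £269,500 = £23,460.80.
Offer 2 is lower by £22,844.64.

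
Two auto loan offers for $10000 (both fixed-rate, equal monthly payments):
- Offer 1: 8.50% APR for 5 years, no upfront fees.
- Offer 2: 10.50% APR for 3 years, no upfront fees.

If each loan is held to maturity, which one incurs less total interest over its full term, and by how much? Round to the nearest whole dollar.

Offer 1: at 8.50% the monthly rate is 0.0070833, so the payment is 10,000 × 0.0070833 / (1 − 1.0070833^−60) = $205.17.
Total interest on Offer 1 = 60 × $205.17 − $10,000 = $2,310.20.
Offer 2: monthly rate = 10.5%/12 = 0.0087500; payment = 10,000 × 0.0087500 / (1 − (1+0.0087500)^−36) = $325.02.
Total interest on Offer 2 = 36 × $325.02 − $10,000 = $1,700.72.
Offer 2 is lower by $609.48.

Offer 2 by $609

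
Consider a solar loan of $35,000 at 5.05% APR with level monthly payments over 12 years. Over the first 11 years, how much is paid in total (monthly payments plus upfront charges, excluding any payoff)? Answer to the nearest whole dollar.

$42,846

At 5.05% the monthly rate is 0.0042083, so the payment is 35,000 × 0.0042083 / (1 − 1.0042083^−144) = $324.59.
Total outlay = 132 × $324.59 = $42,845.88.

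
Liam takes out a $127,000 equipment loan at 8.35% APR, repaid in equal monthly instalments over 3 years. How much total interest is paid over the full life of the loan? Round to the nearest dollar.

At 8.35% the monthly rate is 0.0069583, so the payment is 127,000 × 0.0069583 / (1 − 1.0069583^−36) = $4,000.26.
Total paid = 36 × $4,000.26 = $144,009.36; interest = $144,009.36 − $127,000 = $17,009.36.

$17,009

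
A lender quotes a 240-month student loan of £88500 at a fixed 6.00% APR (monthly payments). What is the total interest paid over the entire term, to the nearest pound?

£63,670

At 6.00% the monthly rate is 0.0050000, so the payment is 88,500 × 0.0050000 / (1 − 1.0050000^−240) = £634.04.
Total paid = 240 × £634.04 = £152,169.60; interest = £152,169.60 − £88,500 = £63,669.60.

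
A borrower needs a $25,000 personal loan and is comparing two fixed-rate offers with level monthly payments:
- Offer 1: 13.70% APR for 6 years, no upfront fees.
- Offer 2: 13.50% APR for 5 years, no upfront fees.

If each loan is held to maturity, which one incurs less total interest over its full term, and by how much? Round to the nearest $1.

Offer 2 by $2,287

Offer 1: at 13.70% the monthly rate is 0.0114167, so the payment is 25,000 × 0.0114167 / (1 − 1.0114167^−72) = $511.14.
Total interest on Offer 1 = 72 × $511.14 − $25,000 = $11,802.08.
Offer 2: monthly rate = 13.5%/12 = 0.0112500; payment = 25,000 × 0.0112500 / (1 − (1+0.0112500)^−60) = $575.25.
Total interest on Offer 2 = 60 × $575.25 − $25,000 = $9,515.00.
Offer 2 is lower by $2,287.08.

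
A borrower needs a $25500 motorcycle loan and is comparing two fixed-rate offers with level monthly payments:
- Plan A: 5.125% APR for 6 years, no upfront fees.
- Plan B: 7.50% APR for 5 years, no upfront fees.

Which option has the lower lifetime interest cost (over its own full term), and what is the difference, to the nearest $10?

Plan A by $980

Plan A: monthly rate = 5.125%/12 = 0.0042708; payment = 25,500 × 0.0042708 / (1 − (1+0.0042708)^−72) = $412.16.
Total interest on Plan A = 72 × $412.16 − $25,500 = $4,175.52.
Plan B: monthly rate = 7.5%/12 = 0.0062500; payment = 25,500 × 0.0062500 / (1 − (1+0.0062500)^−60) = $510.97.
Total interest on Plan B = 60 × $510.97 − $25,500 = $5,158.20.
Plan A is lower by $982.68.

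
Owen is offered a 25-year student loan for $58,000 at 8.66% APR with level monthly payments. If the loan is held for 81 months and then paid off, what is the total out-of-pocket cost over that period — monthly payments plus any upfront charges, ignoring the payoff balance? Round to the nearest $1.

At 8.66% the monthly rate is 0.0072167, so the payment is 58,000 × 0.0072167 / (1 − 1.0072167^−300) = $473.30.
Total outlay = 81 × $473.30 = $38,337.30.

$38,337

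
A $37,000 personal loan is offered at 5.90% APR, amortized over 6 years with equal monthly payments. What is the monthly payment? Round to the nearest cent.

$611.45

At 5.90% the monthly rate is 0.0049167, so the payment is 37,000 × 0.0049167 / (1 − 1.0049167^−72) = $611.45.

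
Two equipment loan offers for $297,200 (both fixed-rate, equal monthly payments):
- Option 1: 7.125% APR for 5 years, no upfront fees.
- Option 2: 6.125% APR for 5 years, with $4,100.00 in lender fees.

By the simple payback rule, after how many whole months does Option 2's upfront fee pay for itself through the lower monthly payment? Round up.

30 months

Option 1: at 7.125% the monthly rate is 0.0059375, so the payment is 297,200 × 0.0059375 / (1 − 1.0059375^−60) = $5,902.46.
Option 2: monthly rate = 6.125%/12 = 0.0051042; payment = 297,200 × 0.0051042 / (1 − (1+0.0051042)^−60) = $5,763.00.
Monthly savings = $5,902.46 − $5,763.00 = $139.46.
Break-even = $4,100.00 / $139.46 = 29.40 → 30 months.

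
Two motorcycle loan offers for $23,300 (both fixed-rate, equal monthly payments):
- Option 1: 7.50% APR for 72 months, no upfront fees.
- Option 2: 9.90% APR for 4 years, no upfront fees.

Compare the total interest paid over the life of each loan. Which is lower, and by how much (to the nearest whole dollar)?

Option 2 by $694

Option 1: monthly rate = 7.5%/12 = 0.0062500; payment = 23,300 × 0.0062500 / (1 − (1+0.0062500)^−72) = $402.86.
Total interest on Option 1 = 72 × $402.86 − $23,300 = $5,705.92.
Option 2: monthly rate = 9.9%/12 = 0.0082500; payment = 23,300 × 0.0082500 / (1 − (1+0.0082500)^−48) = $589.83.
Total interest on Option 2 = 48 × $589.83 − $23,300 = $5,011.84.
Option 2 is lower by $694.08.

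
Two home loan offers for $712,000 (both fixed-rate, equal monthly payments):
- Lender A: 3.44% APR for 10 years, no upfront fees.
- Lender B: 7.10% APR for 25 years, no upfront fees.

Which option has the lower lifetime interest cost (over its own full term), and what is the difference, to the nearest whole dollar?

Lender A by $680,852

Lender A: at 3.44% the monthly rate is 0.0028667, so the payment is 712,000 × 0.0028667 / (1 − 1.0028667^−120) = $7,020.68.
Total interest on Lender A = 120 × $7,020.68 − $712,000 = $130,481.60.
Lender B: monthly rate = 7.1%/12 = 0.0059167; payment = 712,000 × 0.0059167 / (1 − (1+0.0059167)^−300) = $5,077.78.
Total interest on Lender B = 300 × $5,077.78 − $712,000 = $811,334.00.
Lender A is lower by $680,852.40.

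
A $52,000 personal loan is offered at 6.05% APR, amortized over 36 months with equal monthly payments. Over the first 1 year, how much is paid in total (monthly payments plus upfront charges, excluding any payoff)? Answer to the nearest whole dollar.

At 6.05% the monthly rate is 0.0050417, so the payment is 52,000 × 0.0050417 / (1 − 1.0050417^−36) = $1,583.12.
Total outlay = 12 × $1,583.12 = $18,997.44.

$18,997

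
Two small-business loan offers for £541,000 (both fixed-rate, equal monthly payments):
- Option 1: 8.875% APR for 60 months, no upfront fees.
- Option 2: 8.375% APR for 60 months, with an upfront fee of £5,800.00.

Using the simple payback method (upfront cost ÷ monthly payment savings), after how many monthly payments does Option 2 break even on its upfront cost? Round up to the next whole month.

45 months

Option 1: monthly rate = 8.875%/12 = 0.0073958; payment = 541,000 × 0.0073958 / (1 − (1+0.0073958)^−60) = £11,197.48.
Option 2: monthly rate = 8.375%/12 = 0.0069792; payment = 541,000 × 0.0069792 / (1 − (1+0.0069792)^−60) = £11,066.88.
Monthly savings = £11,197.48 − £11,066.88 = £130.60.
Break-even = £5,800.00 / £130.60 = 44.41 → 45 months.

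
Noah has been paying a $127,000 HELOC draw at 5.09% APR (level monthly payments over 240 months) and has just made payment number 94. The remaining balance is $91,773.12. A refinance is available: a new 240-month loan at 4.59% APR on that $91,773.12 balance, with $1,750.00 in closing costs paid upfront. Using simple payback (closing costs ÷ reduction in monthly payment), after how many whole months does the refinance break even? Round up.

Current payment = 127,000 × 5.09%/12 / (1 − (1+0.0042417)^−240) = $844.47.
Refinanced payment = 91,773.12 × 0.0038250 / (1 − (1+0.0038250)^−240) = $585.07.
Monthly savings = $844.47 − $585.07 = $259.40.
Break-even = $1,750.00 / $259.40 = 6.75 → 7 months.

7 months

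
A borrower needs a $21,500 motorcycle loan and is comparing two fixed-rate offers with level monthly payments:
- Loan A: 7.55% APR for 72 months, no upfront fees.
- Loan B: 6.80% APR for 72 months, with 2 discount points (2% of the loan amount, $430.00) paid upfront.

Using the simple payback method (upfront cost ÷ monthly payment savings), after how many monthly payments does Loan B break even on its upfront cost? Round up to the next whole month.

56 months

Loan A: monthly rate = 7.55%/12 = 0.0062917; payment = 21,500 × 0.0062917 / (1 − (1+0.0062917)^−72) = $372.26.
Loan B: at 6.80% the monthly rate is 0.0056667, so the payment is 21,500 × 0.0056667 / (1 − 1.0056667^−72) = $364.49.
Monthly savings = $372.26 − $364.49 = $7.77.
Break-even = $430.00 / $7.77 = 55.34 → 56 months.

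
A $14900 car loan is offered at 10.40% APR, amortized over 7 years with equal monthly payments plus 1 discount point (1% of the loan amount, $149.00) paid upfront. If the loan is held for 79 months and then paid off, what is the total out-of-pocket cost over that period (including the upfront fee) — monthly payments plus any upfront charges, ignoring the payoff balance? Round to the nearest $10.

At 10.40% the monthly rate is 0.0086667, so the payment is 14,900 × 0.0086667 / (1 − 1.0086667^−84) = $250.45.
Total outlay = 79 × $250.45 + $149.00 = $19,934.55.

$19,930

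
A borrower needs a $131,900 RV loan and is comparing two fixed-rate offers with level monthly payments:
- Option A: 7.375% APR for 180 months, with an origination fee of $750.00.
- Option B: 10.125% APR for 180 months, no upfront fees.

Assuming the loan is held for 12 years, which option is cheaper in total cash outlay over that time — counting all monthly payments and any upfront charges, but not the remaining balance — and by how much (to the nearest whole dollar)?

Option A by $30,085

Option A: at 7.375% the monthly rate is 0.0061458, so the payment is 131,900 × 0.0061458 / (1 − 1.0061458^−180) = $1,213.38.
Option B: at 10.125% the monthly rate is 0.0084375, so the payment is 131,900 × 0.0084375 / (1 − 1.0084375^−180) = $1,427.51.
Over 144 months: Option A costs 144 × $1,213.38 + $750.00 = $175,476.72; Option B costs 144 × $1,427.51 = $205,561.44.
Option A is cheaper by $205,561.44 − $175,476.72 = $30,084.72.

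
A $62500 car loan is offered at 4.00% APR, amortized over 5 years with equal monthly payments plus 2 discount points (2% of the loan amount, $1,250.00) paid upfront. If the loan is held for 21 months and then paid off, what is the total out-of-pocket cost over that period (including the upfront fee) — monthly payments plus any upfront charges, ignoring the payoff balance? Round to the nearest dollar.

$25,422

At 4.00% the monthly rate is 0.0033333, so the payment is 62,500 × 0.0033333 / (1 − 1.0033333^−60) = $1,151.03.
Total outlay = 21 × $1,151.03 + $1,250.00 = $25,421.63.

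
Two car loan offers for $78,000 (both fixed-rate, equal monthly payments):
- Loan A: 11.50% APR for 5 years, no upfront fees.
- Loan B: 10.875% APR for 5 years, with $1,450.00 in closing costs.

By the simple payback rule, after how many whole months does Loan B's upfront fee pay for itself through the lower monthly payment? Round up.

60 months

Loan A: at 11.50% the monthly rate is 0.0095833, so the payment is 78,000 × 0.0095833 / (1 − 1.0095833^−60) = $1,715.42.
Loan B: at 10.875% the monthly rate is 0.0090625, so the payment is 78,000 × 0.0090625 / (1 − 1.0090625^−60) = $1,691.05.
Monthly savings = $1,715.42 − $1,691.05 = $24.37.
Break-even = $1,450.00 / $24.37 = 59.50 → 60 months.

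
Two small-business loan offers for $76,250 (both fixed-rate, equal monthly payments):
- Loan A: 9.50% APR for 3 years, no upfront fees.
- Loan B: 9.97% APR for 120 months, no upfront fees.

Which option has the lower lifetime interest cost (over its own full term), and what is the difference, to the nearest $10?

Loan A: at 9.50% the monthly rate is 0.0079167, so the payment is 76,250 × 0.0079167 / (1 − 1.0079167^−36) = $2,442.51.
Total interest on Loan A = 36 × $2,442.51 − $76,250 = $11,680.36.
Loan B: at 9.97% the monthly rate is 0.0083083, so the payment is 76,250 × 0.0083083 / (1 − 1.0083083^−120) = $1,006.38.
Total interest on Loan B = 120 × $1,006.38 − $76,250 = $44,515.60.
Loan A is lower by $32,835.24.

Loan A by $32,840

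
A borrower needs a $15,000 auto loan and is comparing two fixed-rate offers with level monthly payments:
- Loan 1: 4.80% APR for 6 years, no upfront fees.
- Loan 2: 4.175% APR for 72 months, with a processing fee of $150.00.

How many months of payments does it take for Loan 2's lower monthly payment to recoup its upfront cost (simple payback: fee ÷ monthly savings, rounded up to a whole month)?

Loan 1: at 4.80% the monthly rate is 0.0040000, so the payment is 15,000 × 0.0040000 / (1 − 1.0040000^−72) = $240.18.
Loan 2: at 4.175% the monthly rate is 0.0034792, so the payment is 15,000 × 0.0034792 / (1 − 1.0034792^−72) = $235.88.
Monthly savings = $240.18 − $235.88 = $4.30.
Break-even = $150.00 / $4.30 = 34.88 → 35 months.

35 months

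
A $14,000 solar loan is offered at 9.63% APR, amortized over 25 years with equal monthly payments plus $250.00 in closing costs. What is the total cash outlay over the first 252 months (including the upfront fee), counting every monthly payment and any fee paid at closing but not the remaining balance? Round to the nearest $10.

$31,390

At 9.63% the monthly rate is 0.0080250, so the payment is 14,000 × 0.0080250 / (1 − 1.0080250^−300) = $123.59.
Total outlay = 252 × $123.59 + $250.00 = $31,394.68.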